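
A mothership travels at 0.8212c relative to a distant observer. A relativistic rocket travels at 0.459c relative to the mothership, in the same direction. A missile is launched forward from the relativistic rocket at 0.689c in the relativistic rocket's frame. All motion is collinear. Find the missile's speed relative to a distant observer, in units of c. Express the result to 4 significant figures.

0.9867c

Compose velocities in two stages. Stage 1 (into S'): u₁ = (0.689+0.459)/(1+0.689×0.459) = 0.87217.
Stage 2 (into S): u = (0.87217+0.8212)/(1+0.87217×0.8212) = 0.98668, so the speed is 0.9867c.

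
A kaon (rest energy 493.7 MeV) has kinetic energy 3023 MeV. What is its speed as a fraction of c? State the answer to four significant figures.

K = (γ−1)mc², so γ = 1 + 3023/493.7 = 7.1232.
Then v/c = √(1 − γ⁻²) = √(1 − 0.0197083) = √0.9802917 = 0.9901.

0.9901c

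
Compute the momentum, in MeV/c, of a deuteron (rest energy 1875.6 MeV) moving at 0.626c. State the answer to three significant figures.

With β = 0.626, γ = 1/√(1 − 0.626²) = 1/√0.608124 = 1.2823.
Momentum: p = γβ·mc = 1.2823 × 0.626 × 1875.6 MeV/c = 1510 MeV/c.

1510 MeV/c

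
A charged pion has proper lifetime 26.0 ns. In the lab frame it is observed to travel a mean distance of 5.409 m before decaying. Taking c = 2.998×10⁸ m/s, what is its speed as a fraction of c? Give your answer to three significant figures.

0.570c

d = βγcτ ⇒ βγ = d/(cτ) = 5.409 m / (7.7948 m) = 0.69392.
β = (βγ)/√(1+(βγ)²) = 0.69392/√1.481525 = 0.570.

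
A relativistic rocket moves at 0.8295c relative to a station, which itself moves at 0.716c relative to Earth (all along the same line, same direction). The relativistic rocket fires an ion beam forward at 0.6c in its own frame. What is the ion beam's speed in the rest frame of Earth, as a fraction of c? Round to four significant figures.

0.9923c

Compose velocities in two stages. Stage 1 (into S'): u₁ = (0.6+0.8295)/(1+0.6×0.8295) = 0.95446.
Stage 2 (into S): u = (0.95446+0.716)/(1+0.95446×0.716) = 0.99232, so the speed is 0.9923c.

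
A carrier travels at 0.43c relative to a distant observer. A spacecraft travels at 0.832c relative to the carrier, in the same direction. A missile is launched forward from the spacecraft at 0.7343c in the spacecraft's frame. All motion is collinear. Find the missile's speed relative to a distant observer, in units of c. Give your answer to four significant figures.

Apply u = (u'+v)/(1+u'v) twice. Missile in the carrier frame: (0.7343+0.832)/(1+0.7343·0.832) = 1.5663/1.6109376 = 0.97229c.
That velocity, transformed to the rest frame of a distant observer: (0.97229+0.43)/(1+0.97229·0.43) = 1.40229/1.4180847 = 0.98886c.

0.9889c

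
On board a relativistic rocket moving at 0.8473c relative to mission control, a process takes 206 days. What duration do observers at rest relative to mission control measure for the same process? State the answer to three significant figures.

γ = 1/√(1 − β²) = 1/√(1 − 0.71791729) = 1/√0.28208271 = 1/0.531115 = 1.8828.
The onboard clock measures proper time, so the interval in the rest frame of mission control is dilated: Δt = γ·Δτ = 1.8828 × 206 days = 388 days.

388 days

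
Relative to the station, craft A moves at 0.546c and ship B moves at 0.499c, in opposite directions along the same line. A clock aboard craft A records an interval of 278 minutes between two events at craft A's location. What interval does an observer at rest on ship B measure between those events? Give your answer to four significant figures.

487.2 minutes

Transform craft A's velocity into ship B's frame: (0.546 + 0.499)/(1 + 0.546·0.499) = 1.045/1.272454, so the relative speed is 0.82125c.
γ for this relative speed: γ = 1/√(1 − 0.674452) = 1.7526.
The clock on craft A records proper time, so ship B measures Δt = γΔτ = 1.7526 × 278 = 487.2 minutes.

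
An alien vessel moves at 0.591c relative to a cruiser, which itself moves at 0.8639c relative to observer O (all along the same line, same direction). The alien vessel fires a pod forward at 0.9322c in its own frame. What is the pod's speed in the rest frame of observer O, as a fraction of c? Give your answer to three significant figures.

0.999c

First combine the pod and alien vessel (S''→S'): u₁ = (0.9322 + 0.591)/(1 + 0.9322×0.591) = 1.5232/1.5509302 = 0.98212.
Then combine with the cruiser (S'→S): u = (0.98212 + 0.8639)/(1 + 0.98212×0.8639) = 1.84602/1.848453468 = 0.99868.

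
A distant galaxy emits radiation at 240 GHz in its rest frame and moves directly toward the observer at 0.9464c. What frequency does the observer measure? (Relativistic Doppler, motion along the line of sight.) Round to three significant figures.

Relativistic Doppler (source moving toward): f_obs = f_src · √((1+β)/(1−β)).
With β = 0.9464: factor = √(1.9464/0.0536) = 6.0261.
f_obs = 240 × 6.0261 = 1450 GHz.

1450 GHz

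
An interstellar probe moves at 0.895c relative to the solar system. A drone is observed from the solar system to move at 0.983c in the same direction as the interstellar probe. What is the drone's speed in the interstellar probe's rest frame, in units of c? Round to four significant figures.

0.7320c

Transform to the interstellar probe's frame: u' = (u − v)/(1 − uv/c²).
u' = (0.983 − 0.895)/(1 − 0.983×0.895) = 0.088/0.120215 = 0.73202.
Speed in the interstellar probe's frame: 0.7320c (in the same direction).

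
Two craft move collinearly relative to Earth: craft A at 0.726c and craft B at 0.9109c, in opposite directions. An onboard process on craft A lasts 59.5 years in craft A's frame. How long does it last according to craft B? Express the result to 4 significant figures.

Transform craft A's velocity into craft B's frame: (0.726 + 0.9109)/(1 + 0.726·0.9109) = 1.6369/1.6613134, so the relative speed is 0.9853c.
γ for this relative speed: γ = 1/√(1 − 0.970816) = 5.8537.
The clock on craft A records proper time, so craft B measures Δt = γΔτ = 5.8537 × 59.5 = 348.3 years.

348.3 years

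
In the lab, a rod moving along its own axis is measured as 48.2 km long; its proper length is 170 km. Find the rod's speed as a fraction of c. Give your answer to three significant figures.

0.959c

Length contraction gives γ = L₀/L = 170/48.2 = 3.527.
β = √(1 − 1/γ²) = √0.919612 = 0.959.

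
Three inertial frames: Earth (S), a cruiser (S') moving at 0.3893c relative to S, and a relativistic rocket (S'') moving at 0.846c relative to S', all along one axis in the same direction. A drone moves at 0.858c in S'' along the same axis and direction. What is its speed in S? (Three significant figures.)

0.994c

First combine the drone and relativistic rocket (S''→S'): u₁ = (0.858 + 0.846)/(1 + 0.858×0.846) = 1.704/1.725868 = 0.98733.
Then combine with the cruiser (S'→S): u = (0.98733 + 0.3893)/(1 + 0.98733×0.3893) = 1.37663/1.384367569 = 0.99441.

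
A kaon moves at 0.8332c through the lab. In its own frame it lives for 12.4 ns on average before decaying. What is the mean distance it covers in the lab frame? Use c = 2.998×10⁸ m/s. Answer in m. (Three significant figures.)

5.60 m

With β = 0.8332, γ = 1/√(1 − 0.8332²) = 1/√0.30577776 = 1.8084.
Lab-frame lifetime: Δt = γτ = 1.8084 × 12.4 ns = 22.424 ns.
Distance: d = vΔt = 0.8332 × 2.998×10⁸ m/s × 2.2424×10^-8 s = 5.60 m.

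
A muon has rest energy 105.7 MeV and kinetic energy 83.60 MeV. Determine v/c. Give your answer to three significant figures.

γ = 1 + K/(mc²) = 1 + 83.60/105.7 = 1.7909.
β = √(1 − 1/γ²) = √(1 − 0.311787) = √0.688213 = 0.830.

0.830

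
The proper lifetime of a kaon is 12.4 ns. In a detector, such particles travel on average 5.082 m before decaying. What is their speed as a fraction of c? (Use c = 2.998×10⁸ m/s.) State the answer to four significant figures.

Lab distance = (lab lifetime)·v = γτ·βc, so βγ = d/(cτ) = 5.082/(2.998×10⁸ × 1.240×10^-8) = 1.367.
With βγ = 1.367: γ² = 1 + (βγ)² = 2.86869, and β = (βγ)/γ = 1.367/1.69372 = 0.8071.

0.8071c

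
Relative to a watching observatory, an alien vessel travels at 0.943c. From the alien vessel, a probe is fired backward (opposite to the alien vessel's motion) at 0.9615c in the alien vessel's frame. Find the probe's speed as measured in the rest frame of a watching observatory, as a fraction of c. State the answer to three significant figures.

Relativistic velocity addition: u = (u' + v)/(1 + u'v/c²), with u' = −0.9615c and v = 0.943c.
Numerator: −0.9615 + 0.943 = −0.0185. Denominator: 1 + (−0.9615)(0.943) = 0.0933055.
u = −0.0185/0.0933055 = −0.19827, so the speed is 0.198c.

0.198c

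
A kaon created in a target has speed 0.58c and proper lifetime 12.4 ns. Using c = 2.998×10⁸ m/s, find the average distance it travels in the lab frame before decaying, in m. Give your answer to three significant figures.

2.65 m

With β = 0.58, γ = 1/√(1 − 0.58²) = 1/√0.6636 = 1.2276.
Lab-frame lifetime: Δt = γτ = 1.2276 × 12.4 ns = 15.222 ns.
Distance: d = vΔt = 0.58 × 2.998×10⁸ m/s × 1.5222×10^-8 s = 2.65 m.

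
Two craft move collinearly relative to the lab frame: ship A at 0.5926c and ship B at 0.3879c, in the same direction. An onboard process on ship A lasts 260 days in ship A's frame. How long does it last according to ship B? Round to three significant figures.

270 days

The velocity of ship A relative to ship B is (0.5926 − 0.3879)c / (1 − 0.5926×0.3879) = 0.2658c; relative speed 0.2658c.
γ for this relative speed: γ = 1/√(1 − 0.0706496) = 1.0373.
The clock on ship A records proper time, so ship B measures Δt = γΔτ = 1.0373 × 260 = 270 days.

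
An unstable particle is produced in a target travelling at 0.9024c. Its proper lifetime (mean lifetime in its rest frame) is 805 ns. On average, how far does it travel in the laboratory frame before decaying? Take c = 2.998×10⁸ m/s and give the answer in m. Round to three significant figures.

505 m

β² = 0.81432576, so γ = 1/√0.18567424 = 2.3207.
Lab-frame lifetime: Δt = γτ = 2.3207 × 805 ns = 1868.2 ns.
Distance: d = vΔt = 0.9024 × 2.998×10⁸ m/s × 1.8682×10^-6 s = 505 m.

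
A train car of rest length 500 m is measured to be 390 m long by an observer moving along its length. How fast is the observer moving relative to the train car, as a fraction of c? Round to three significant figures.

0.626c

Length contraction gives γ = L₀/L = 500/390 = 1.2821.
β = √(1 − 1/γ²) = √0.391646 = 0.626.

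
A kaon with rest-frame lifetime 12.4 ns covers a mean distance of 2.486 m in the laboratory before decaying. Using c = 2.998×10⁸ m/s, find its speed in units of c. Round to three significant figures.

0.556c

Lab distance = (lab lifetime)·v = γτ·βc, so βγ = d/(cτ) = 2.486/(2.998×10⁸ × 1.240×10^-8) = 0.66873.
With βγ = 0.66873: γ² = 1 + (βγ)² = 1.4472, and β = (βγ)/γ = 0.66873/1.203 = 0.556.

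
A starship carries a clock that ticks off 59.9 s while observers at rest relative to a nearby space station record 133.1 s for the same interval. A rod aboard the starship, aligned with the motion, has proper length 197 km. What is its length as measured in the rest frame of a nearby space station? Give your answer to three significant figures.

88.7 km

γ = Δt/Δτ = 133.1/59.9 = 2.22204.
The rod contracts by the same γ: 197 km / 2.22204 = 88.7 km.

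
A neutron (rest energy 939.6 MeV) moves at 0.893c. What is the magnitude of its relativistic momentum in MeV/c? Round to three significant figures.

1860 MeV/c

Lorentz factor: γ = (1 − 0.797449)^(−1/2) = 2.2219.
Momentum: p = γβ·mc = 2.2219 × 0.893 × 939.6 MeV/c = 1860 MeV/c.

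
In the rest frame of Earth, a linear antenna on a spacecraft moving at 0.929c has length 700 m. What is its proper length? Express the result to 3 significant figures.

1890 m

γ = 1/√(1 − β²) = 1/√(1 − 0.863041) = 1/√0.136959 = 1/0.37008 = 2.7021.
Proper length: L₀ = γ·L = 2.7021 × 700 = 1890 m.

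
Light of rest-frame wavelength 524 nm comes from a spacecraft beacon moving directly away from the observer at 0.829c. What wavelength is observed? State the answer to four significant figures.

Relativistic Doppler for wavelength: λ_obs = λ_src · √((1+β)/(1−β)).
With β = 0.829: factor = √(1.829/0.171) = 3.2705.
λ_obs = 524 × 3.2705 = 1714 nm.

1714 nm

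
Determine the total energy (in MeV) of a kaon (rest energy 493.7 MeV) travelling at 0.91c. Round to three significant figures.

γ = 1/√(1 − β²) = 1/√(1 − 0.8281) = 1/√0.1719 = 1/0.414608 = 2.4119.
Total energy: E = γmc² = 2.4119 × 493.7 MeV = 1190 MeV.

1190 MeV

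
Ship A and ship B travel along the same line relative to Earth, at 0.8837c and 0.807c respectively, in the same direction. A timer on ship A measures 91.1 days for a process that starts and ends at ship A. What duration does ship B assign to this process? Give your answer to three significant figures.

The velocity of ship A relative to ship B is (0.8837 − 0.807)c / (1 − 0.8837×0.807) = 0.26738c; relative speed 0.26738c.
At |u| = 0.26738c, γ = (1 − 0.0714921)^(−1/2) = 1.0378.
Ship A's interval is proper; time dilation gives Δt_B = γΔτ = 1.0378 × 91.1 days = 94.5 days.

94.5 days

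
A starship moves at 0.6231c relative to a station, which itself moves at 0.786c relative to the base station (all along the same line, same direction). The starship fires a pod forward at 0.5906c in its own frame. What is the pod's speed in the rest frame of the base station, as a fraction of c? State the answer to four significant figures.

0.9858c

First combine the pod and starship (S''→S'): u₁ = (0.5906 + 0.6231)/(1 + 0.5906×0.6231) = 1.2137/1.36800286 = 0.88721.
Then combine with the station (S'→S): u = (0.88721 + 0.786)/(1 + 0.88721×0.786) = 1.67321/1.69734706 = 0.98578.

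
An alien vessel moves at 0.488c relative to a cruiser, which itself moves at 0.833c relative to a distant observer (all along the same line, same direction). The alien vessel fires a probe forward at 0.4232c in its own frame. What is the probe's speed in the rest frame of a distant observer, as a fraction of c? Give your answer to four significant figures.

0.9749c

Compose velocities in two stages. Stage 1 (into S'): u₁ = (0.4232+0.488)/(1+0.4232×0.488) = 0.75523.
Stage 2 (into S): u = (0.75523+0.833)/(1+0.75523×0.833) = 0.97491, so the speed is 0.9749c.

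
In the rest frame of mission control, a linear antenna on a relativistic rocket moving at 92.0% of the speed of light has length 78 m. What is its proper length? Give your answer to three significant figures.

γ = 1/√(1 − β²) = 1/√(1 − 0.8464) = 1/√0.1536 = 1/0.391918 = 2.5516.
Proper length: L₀ = γ·L = 2.5516 × 78 = 199 m.

199 m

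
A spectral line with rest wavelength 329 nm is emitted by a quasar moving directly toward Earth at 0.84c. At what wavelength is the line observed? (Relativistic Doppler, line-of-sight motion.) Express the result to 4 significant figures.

97.02 nm

Relativistic Doppler for wavelength: λ_obs = λ_src · √((1−β)/(1+β)).
With β = 0.84: factor = √(0.16/1.84) = 0.29488.
λ_obs = 329 × 0.29488 = 97.02 nm.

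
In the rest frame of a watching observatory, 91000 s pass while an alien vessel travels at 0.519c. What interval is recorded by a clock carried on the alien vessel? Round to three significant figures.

77800 s

γ = 1/√(1 − β²) = 1/√(1 − 0.269361) = 1/√0.730639 = 1/0.854774 = 1.1699.
The moving clock records proper time: Δτ = Δt/γ = 91000/1.1699 = 77800 s.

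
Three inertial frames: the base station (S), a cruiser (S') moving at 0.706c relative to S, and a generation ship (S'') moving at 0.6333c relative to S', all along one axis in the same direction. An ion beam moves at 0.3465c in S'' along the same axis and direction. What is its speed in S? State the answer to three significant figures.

0.963c

First combine the ion beam and generation ship (S''→S'): u₁ = (0.3465 + 0.6333)/(1 + 0.3465×0.6333) = 0.9798/1.21943845 = 0.80348.
Then combine with the cruiser (S'→S): u = (0.80348 + 0.706)/(1 + 0.80348×0.706) = 1.50948/1.56725688 = 0.96314.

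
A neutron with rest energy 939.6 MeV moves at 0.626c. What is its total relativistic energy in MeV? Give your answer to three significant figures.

1200 MeV

γ = 1/√(1 − β²) = 1/√(1 − 0.391876) = 1/√0.608124 = 1/0.779823 = 1.2823.
Total energy: E = γmc² = 1.2823 × 939.6 MeV = 1200 MeV.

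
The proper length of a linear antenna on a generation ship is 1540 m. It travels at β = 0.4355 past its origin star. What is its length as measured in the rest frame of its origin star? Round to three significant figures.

γ = 1/√(1 − β²) = 1/√(1 − 0.18966025) = 1/√0.81033975 = 1/0.900189 = 1.1109.
Length contraction: L = L₀/γ = 1540/1.1109 = 1390 m.

1390 m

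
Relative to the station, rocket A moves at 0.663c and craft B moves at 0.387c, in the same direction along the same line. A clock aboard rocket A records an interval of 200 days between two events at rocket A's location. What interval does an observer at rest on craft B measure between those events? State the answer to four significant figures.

215.4 days

The velocity of rocket A relative to craft B is (0.663 − 0.387)c / (1 − 0.663×0.387) = 0.37126c; relative speed 0.37126c.
At |u| = 0.37126c, γ = (1 − 0.137834)^(−1/2) = 1.077.
Rocket A's interval is proper; time dilation gives Δt_B = γΔτ = 1.077 × 200 days = 215.4 days.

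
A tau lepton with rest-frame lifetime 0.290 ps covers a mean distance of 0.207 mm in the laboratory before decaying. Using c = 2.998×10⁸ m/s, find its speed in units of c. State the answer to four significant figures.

Let x = d/(cτ) = 2.070×10^-4 m / (2.998×10⁸ m/s × 2.900×10^-13 s) = 2.3809. Since d = βγcτ, x = βγ = β/√(1−β²).
Solving: β² = x²/(1+x²) = 5.66868/6.66868 = 0.850045, so β = 0.9220.

0.9220c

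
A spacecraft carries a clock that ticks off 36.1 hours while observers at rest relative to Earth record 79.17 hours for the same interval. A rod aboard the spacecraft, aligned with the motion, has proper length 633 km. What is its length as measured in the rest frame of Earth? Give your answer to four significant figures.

From Δt = γΔτ: γ = 79.17/36.1 = 2.19307.
L = L₀/γ = 633/2.19307 = 288.6 km.

288.6 km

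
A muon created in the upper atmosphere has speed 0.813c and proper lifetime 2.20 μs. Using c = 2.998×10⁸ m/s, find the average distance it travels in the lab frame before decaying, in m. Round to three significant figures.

921 m

β² = 0.660969, so γ = 1/√0.339031 = 1.7174.
Lab-frame lifetime: Δt = γτ = 1.7174 × 2.20 μs = 3.7783 μs.
Distance: d = vΔt = 0.813 × 2.998×10⁸ m/s × 3.7783×10^-6 s = 921 m.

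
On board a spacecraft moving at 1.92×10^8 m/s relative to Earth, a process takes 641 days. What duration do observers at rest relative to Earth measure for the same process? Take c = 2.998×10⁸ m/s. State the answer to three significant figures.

β = v/c = (1.92×10^8 m/s)/(2.998×10⁸ m/s) = 0.640427.
β² = 0.4101467, so γ = 1/√0.5898533 = 1.3021.
The onboard clock measures proper time, so the interval in the rest frame of Earth is dilated: Δt = γ·Δτ = 1.3021 × 641 days = 835 days.

835 days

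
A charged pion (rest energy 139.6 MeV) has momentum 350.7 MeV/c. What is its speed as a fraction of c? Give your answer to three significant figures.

pc/(mc²) = 350.7/139.6 = 2.5122 = βγ = β/√(1−β²).
So β² = x²/(1 + x²) with x = 2.5122: x² = 6.31115, β² = 6.31115/7.31115 = 0.863223, β = 0.929.

0.929c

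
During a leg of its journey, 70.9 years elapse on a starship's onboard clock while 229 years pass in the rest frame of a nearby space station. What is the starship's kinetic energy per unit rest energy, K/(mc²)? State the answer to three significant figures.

2.23

The time-dilation ratio gives γ = 229/70.9 = 3.2299.
Since K = (γ−1)mc², K/(mc²) = 3.2299 − 1 = 2.23.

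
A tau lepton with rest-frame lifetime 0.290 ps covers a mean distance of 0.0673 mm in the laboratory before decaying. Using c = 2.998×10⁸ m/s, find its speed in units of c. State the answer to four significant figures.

Lab distance = (lab lifetime)·v = γτ·βc, so βγ = d/(cτ) = 6.730×10^-5/(2.998×10⁸ × 2.900×10^-13) = 0.77408.
With βγ = 0.77408: γ² = 1 + (βγ)² = 1.5992, and β = (βγ)/γ = 0.77408/1.26459 = 0.6121.

0.6121c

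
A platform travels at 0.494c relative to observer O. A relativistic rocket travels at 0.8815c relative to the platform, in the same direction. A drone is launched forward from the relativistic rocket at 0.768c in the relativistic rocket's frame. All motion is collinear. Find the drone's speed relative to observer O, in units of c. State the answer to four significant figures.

0.9944c

First combine the drone and relativistic rocket (S''→S'): u₁ = (0.768 + 0.8815)/(1 + 0.768×0.8815) = 1.6495/1.676992 = 0.98361.
Then combine with the platform (S'→S): u = (0.98361 + 0.494)/(1 + 0.98361×0.494) = 1.47761/1.48590334 = 0.99442.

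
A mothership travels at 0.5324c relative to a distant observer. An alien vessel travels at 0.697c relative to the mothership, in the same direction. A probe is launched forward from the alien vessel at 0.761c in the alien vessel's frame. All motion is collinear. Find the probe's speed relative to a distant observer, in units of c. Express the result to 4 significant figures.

First combine the probe and alien vessel (S''→S'): u₁ = (0.761 + 0.697)/(1 + 0.761×0.697) = 1.458/1.530417 = 0.95268.
Then combine with the mothership (S'→S): u = (0.95268 + 0.5324)/(1 + 0.95268×0.5324) = 1.48508/1.507206832 = 0.98532.

0.9853c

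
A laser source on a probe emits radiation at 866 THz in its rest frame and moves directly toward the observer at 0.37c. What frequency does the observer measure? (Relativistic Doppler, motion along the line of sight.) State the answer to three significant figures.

1280 THz

Relativistic Doppler (source moving toward): f_obs = f_src · √((1+β)/(1−β)).
With β = 0.37: factor = √(1.37/0.63) = 1.4747.
f_obs = 866 × 1.4747 = 1280 THz.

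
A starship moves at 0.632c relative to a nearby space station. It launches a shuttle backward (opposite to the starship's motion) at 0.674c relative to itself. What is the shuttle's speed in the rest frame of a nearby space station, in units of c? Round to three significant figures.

0.0732c

In units of c, u = (u' + v)/(1 + u'v) with u' = −0.674 and v = 0.632.
Numerator: −0.674 + 0.632 = −0.042. Denominator: 1 + (−0.674)(0.632) = 0.574032.
u = −0.042/0.574032 = −0.073167, so the speed is 0.0732c.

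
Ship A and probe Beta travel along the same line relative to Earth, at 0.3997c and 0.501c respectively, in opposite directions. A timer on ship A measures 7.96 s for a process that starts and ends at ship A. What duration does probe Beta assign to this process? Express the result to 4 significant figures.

12.04 s

Transform ship A's velocity into probe Beta's frame: (0.3997 + 0.501)/(1 + 0.3997·0.501) = 0.9007/1.2002497, so the relative speed is 0.75043c.
At |u| = 0.75043c, γ = (1 − 0.563145)^(−1/2) = 1.513.
Ship A's interval is proper; time dilation gives Δt_B = γΔτ = 1.513 × 7.96 s = 12.04 s.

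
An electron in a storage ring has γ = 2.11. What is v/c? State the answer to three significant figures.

β = √(1 − 1/γ²) = √(1 − 1/4.4521) = √0.775387 = 0.881.

0.881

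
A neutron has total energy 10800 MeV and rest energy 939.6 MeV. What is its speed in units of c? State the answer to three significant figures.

0.996c

Total energy E = γmc² gives γ = 10800/939.6 = 11.494.
Hence β = √(1 − 1/γ²) = √(1 − 0.00756933) = √0.99243067 = 0.996.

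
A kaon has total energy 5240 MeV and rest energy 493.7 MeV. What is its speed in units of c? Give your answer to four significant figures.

γ = E/(mc²) = 5240/493.7 = 10.614.
β = √(1 − 1/γ²) = √(1 − 0.0088765) = √0.9911235 = 0.9956.

0.9956c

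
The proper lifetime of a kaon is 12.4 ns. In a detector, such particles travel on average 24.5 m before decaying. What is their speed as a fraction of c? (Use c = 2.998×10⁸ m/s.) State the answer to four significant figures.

0.9887c

d = βγcτ ⇒ βγ = d/(cτ) = 24.50 m / (3.71752 m) = 6.5904.
β = (βγ)/√(1+(βγ)²) = 6.5904/√44.4334 = 0.9887.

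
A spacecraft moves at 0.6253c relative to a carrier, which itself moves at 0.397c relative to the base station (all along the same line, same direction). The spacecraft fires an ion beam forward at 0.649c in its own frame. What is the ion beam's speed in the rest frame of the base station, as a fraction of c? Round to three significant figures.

0.959c

First combine the ion beam and spacecraft (S''→S'): u₁ = (0.649 + 0.6253)/(1 + 0.649×0.6253) = 1.2743/1.4058197 = 0.90645.
Then combine with the carrier (S'→S): u = (0.90645 + 0.397)/(1 + 0.90645×0.397) = 1.30345/1.35986065 = 0.95852.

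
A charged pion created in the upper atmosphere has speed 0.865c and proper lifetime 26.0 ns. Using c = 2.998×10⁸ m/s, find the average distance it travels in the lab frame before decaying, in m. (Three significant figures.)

With β = 0.865, γ = 1/√(1 − 0.865²) = 1/√0.251775 = 1.9929.
Lab-frame lifetime: Δt = γτ = 1.9929 × 26.0 ns = 51.815 ns.
Distance: d = vΔt = 0.865 × 2.998×10⁸ m/s × 5.1815×10^-8 s = 13.4 m.

13.4 m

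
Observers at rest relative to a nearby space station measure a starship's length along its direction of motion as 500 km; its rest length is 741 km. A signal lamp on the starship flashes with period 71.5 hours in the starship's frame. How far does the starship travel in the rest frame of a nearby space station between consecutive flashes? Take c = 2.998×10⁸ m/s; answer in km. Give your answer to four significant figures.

8.440×10^10 km

From L = L₀/γ: γ = 741/500 = 1.482.
β = √(1 − 1/γ²) = 0.73803. Lab-frame period = γτ = 1.482×71.5 hours = 105.96 hours. Distance = βc × γτ = 0.73803 × 2.998×10⁸ m/s × 381456 s = 8.4401×10^13 m = 8.440×10^10 km.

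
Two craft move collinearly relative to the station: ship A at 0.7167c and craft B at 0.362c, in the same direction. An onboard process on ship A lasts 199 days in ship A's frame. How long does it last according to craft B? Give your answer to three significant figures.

Transform ship A's velocity into craft B's frame: (0.7167 − 0.362)/(1 − 0.7167·0.362) = 0.3547/0.7405546, so the relative speed is 0.47897c.
At |u| = 0.47897c, γ = (1 − 0.229412)^(−1/2) = 1.1392.
The clock on ship A records proper time, so craft B measures Δt = γΔτ = 1.1392 × 199 = 227 days.

227 days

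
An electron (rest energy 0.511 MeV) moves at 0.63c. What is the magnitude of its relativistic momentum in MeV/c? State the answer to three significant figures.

0.415 MeV/c

γ = 1/√(1 − β²) = 1/√(1 − 0.3969) = 1/√0.6031 = 1/0.776595 = 1.2877.
Momentum: p = γβ·mc = 1.2877 × 0.63 × 0.511 MeV/c = 0.415 MeV/c.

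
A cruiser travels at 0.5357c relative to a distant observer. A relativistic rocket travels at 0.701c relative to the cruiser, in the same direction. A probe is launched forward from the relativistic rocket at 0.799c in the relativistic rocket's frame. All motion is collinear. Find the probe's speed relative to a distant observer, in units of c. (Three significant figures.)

0.988c

First combine the probe and relativistic rocket (S''→S'): u₁ = (0.799 + 0.701)/(1 + 0.799×0.701) = 1.5/1.560099 = 0.96148.
Then combine with the cruiser (S'→S): u = (0.96148 + 0.5357)/(1 + 0.96148×0.5357) = 1.49718/1.515064836 = 0.9882.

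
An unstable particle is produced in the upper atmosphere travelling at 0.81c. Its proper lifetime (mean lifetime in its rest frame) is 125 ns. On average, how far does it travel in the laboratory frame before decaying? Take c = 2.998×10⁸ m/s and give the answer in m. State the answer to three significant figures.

51.8 m

With β = 0.81, γ = 1/√(1 − 0.81²) = 1/√0.3439 = 1.7052.
Lab-frame lifetime: Δt = γτ = 1.7052 × 125 ns = 213.15 ns.
Distance: d = vΔt = 0.81 × 2.998×10⁸ m/s × 2.1315×10^-7 s = 51.8 m.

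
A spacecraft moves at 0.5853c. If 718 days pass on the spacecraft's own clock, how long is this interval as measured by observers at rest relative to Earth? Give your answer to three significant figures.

886 days

Lorentz factor: γ = (1 − 0.34257609)^(−1/2) = 1.2333.
Time dilation: Δt = γ·Δτ = 1.2333 × 718 = 886 days.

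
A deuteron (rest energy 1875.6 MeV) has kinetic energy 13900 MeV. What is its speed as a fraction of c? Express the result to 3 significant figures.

0.993c

K = (γ−1)mc², so γ = 1 + 13900/1875.6 = 8.411.
Then v/c = √(1 − γ⁻²) = √(1 − 0.0141353) = √0.9858647 = 0.993.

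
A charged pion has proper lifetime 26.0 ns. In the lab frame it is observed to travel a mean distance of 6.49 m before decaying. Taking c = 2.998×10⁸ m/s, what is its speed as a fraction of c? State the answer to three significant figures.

0.640c

d = βγcτ ⇒ βγ = d/(cτ) = 6.490 m / (7.7948 m) = 0.83261.
β = (βγ)/√(1+(βγ)²) = 0.83261/√1.693239 = 0.640.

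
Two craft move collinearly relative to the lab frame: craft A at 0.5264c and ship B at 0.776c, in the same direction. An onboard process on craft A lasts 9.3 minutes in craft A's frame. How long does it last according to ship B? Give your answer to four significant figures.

The velocity of craft A relative to ship B is (0.5264 − 0.776)c / (1 − 0.5264×0.776) = −0.42197c; relative speed 0.42197c.
At |u| = 0.42197c, γ = (1 − 0.178059)^(−1/2) = 1.103.
The clock on craft A records proper time, so ship B measures Δt = γΔτ = 1.103 × 9.3 = 10.26 minutes.

10.26 minutes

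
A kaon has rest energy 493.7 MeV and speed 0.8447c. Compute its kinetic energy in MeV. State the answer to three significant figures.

429 MeV

Lorentz factor: γ = (1 − 0.71351809)^(−1/2) = 1.86832.
Kinetic energy: K = (γ − 1)mc² = (1.86832 − 1) × 493.7 MeV = 0.86832 × 493.7 = 429 MeV.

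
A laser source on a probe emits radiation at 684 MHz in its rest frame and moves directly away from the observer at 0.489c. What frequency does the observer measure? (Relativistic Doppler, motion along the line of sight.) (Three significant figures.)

401 MHz

Relativistic Doppler (source moving away): f_obs = f_src · √((1−β)/(1+β)).
With β = 0.489: factor = √(0.511/1.489) = 0.58582.
f_obs = 684 × 0.58582 = 401 MHz.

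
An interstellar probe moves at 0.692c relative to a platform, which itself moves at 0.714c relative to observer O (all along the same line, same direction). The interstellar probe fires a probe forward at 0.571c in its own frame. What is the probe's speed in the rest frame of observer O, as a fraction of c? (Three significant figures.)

0.984c

Compose velocities in two stages. Stage 1 (into S'): u₁ = (0.571+0.692)/(1+0.571×0.692) = 0.90529.
Stage 2 (into S): u = (0.90529+0.714)/(1+0.90529×0.714) = 0.98355, so the speed is 0.984c.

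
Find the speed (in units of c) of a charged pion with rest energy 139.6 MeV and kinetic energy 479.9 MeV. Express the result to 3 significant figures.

0.974c

K = (γ−1)mc², so γ = 1 + 479.9/139.6 = 4.4377.
Then v/c = √(1 − γ⁻²) = √(1 − 0.050779) = √0.949221 = 0.974.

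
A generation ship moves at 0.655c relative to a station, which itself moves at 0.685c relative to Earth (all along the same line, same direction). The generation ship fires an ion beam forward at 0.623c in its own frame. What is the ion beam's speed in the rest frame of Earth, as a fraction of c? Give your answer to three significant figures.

0.982c

Apply u = (u'+v)/(1+u'v) twice. Ion beam in the station frame: (0.623+0.655)/(1+0.623·0.655) = 1.278/1.408065 = 0.90763c.
That velocity, transformed to the rest frame of Earth: (0.90763+0.685)/(1+0.90763·0.685) = 1.59263/1.62172655 = 0.98206c.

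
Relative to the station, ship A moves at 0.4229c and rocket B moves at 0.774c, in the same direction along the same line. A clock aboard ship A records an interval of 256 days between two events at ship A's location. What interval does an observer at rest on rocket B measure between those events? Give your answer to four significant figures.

300.1 days

The velocity of ship A relative to rocket B is (0.4229 − 0.774)c / (1 − 0.4229×0.774) = −0.52195c; relative speed 0.52195c.
At |u| = 0.52195c, γ = (1 − 0.272432)^(−1/2) = 1.1724.
Ship A's interval is proper; time dilation gives Δt_B = γΔτ = 1.1724 × 256 days = 300.1 days.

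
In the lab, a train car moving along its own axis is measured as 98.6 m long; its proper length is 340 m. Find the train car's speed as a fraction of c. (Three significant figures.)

Length contraction gives γ = L₀/L = 340/98.6 = 3.4483.
β = √(1 − 1/γ²) = √0.915901 = 0.957.

0.957c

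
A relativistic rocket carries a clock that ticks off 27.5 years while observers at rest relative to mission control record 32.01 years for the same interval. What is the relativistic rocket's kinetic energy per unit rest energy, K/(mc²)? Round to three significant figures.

The time-dilation ratio gives γ = 32.01/27.5 = 1.164.
K/(mc²) = γ − 1 = 1.164 − 1 = 0.164.

0.164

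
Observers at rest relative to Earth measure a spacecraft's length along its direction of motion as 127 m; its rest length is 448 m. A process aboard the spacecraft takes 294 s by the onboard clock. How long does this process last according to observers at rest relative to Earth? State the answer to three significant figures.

From L = L₀/γ: γ = 448/127 = 3.52756.
The same γ dilates the second interval: 3.52756 × 294 s = 1040 s.

1040 s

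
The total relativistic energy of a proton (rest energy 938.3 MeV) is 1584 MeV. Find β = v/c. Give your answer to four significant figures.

0.8057

Total energy E = γmc² gives γ = 1584/938.3 = 1.6882.
Hence β = √(1 − 1/γ²) = √(1 − 0.350875) = √0.649125 = 0.8057.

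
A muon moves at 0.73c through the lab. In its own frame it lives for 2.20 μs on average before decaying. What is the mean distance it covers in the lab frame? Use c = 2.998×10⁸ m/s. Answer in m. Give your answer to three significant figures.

704 m

With β = 0.73, γ = 1/√(1 − 0.73²) = 1/√0.4671 = 1.4632.
Lab-frame lifetime: Δt = γτ = 1.4632 × 2.20 μs = 3.219 μs.
Distance: d = vΔt = 0.73 × 2.998×10⁸ m/s × 3.2190×10^-6 s = 704 m.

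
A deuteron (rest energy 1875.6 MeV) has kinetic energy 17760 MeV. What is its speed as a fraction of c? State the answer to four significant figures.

K = (γ−1)mc², so γ = 1 + 17760/1875.6 = 10.469.
Then v/c = √(1 − γ⁻²) = √(1 − 0.00912409) = √0.99087591 = 0.9954.

0.9954c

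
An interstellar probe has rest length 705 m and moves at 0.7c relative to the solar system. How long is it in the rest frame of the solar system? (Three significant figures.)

503 m

γ = 1/√(1 − β²) = 1/√(1 − 0.49) = 1/√0.51 = 1/0.714143 = 1.4003.
Along the direction of motion the measured length is L₀/γ = 705/1.4003 = 503 m.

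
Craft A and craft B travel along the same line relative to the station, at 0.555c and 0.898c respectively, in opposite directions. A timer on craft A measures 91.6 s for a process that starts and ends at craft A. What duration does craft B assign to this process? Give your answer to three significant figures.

375 s

The velocity of craft A relative to craft B is (0.555 + 0.898)c / (1 + 0.555×0.898) = 0.96971c; relative speed 0.96971c.
γ for this relative speed: γ = 1/√(1 − 0.940337) = 4.094.
The clock on craft A records proper time, so craft B measures Δt = γΔτ = 4.094 × 91.6 = 375 s.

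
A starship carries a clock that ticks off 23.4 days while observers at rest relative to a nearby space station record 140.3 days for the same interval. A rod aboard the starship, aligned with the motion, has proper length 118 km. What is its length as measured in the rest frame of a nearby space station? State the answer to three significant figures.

19.7 km

The time-dilation ratio gives γ = 140.3/23.4 = 5.99573.
The rod contracts by the same γ: 118 km / 5.99573 = 19.7 km.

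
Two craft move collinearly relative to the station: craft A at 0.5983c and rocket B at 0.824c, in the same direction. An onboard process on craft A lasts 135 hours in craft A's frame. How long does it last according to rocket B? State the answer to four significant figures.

Transform craft A's velocity into rocket B's frame: (0.5983 − 0.824)/(1 − 0.5983·0.824) = −0.2257/0.5070008, so the relative speed is 0.44517c.
γ for this relative speed: γ = 1/√(1 − 0.198176) = 1.1168.
Craft A's interval is proper; time dilation gives Δt_B = γΔτ = 1.1168 × 135 hours = 150.8 hours.

150.8 hours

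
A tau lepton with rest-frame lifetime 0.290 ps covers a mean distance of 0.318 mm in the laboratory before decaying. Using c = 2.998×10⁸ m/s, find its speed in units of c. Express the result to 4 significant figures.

0.9646c

Lab distance = (lab lifetime)·v = γτ·βc, so βγ = d/(cτ) = 3.180×10^-4/(2.998×10⁸ × 2.900×10^-13) = 3.6576.
With βγ = 3.6576: γ² = 1 + (βγ)² = 14.378, and β = (βγ)/γ = 3.6576/3.79183 = 0.9646.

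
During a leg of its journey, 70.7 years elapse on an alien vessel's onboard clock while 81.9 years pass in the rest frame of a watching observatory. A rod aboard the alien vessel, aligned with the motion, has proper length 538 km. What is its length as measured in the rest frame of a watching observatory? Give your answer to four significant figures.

From Δt = γΔτ: γ = 81.9/70.7 = 1.15842.
The rod contracts by the same γ: 538 km / 1.15842 = 464.4 km.

464.4 km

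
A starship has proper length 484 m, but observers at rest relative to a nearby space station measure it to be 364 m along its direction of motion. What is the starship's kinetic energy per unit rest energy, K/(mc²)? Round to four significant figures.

Length contraction gives γ = L₀/L = 484/364 = 1.32967.
K/(mc²) = γ − 1 = 1.32967 − 1 = 0.3297.

0.3297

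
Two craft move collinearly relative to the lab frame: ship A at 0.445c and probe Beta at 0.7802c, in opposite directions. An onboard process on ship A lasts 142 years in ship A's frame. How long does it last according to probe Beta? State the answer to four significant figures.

Speed of ship A in probe Beta's frame: u = (v_A + v_B)/(1 + v_A v_B/c²) = (0.445 + 0.7802)/(1 + 0.445×0.7802) = 1.2252/1.347189 = 0.90945; |u| = 0.90945c.
At |u| = 0.90945c, γ = (1 − 0.827099)^(−1/2) = 2.4049.
Ship A's interval is proper; time dilation gives Δt_B = γΔτ = 2.4049 × 142 years = 341.5 years.

341.5 years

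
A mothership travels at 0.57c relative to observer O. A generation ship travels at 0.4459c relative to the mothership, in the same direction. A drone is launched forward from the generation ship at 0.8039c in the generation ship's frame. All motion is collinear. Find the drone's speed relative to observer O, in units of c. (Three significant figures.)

0.977c

Apply u = (u'+v)/(1+u'v) twice. Drone in the mothership frame: (0.8039+0.4459)/(1+0.8039·0.4459) = 1.2498/1.35845901 = 0.92001c.
That velocity, transformed to the rest frame of observer O: (0.92001+0.57)/(1+0.92001·0.57) = 1.49001/1.5244057 = 0.97744c.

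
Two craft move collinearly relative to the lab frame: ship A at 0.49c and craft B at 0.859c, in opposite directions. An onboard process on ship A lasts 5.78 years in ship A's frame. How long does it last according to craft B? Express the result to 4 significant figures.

18.40 years

Speed of ship A in craft B's frame: u = (v_A + v_B)/(1 + v_A v_B/c²) = (0.49 + 0.859)/(1 + 0.49×0.859) = 1.349/1.42091 = 0.94939; |u| = 0.94939c.
At |u| = 0.94939c, γ = (1 − 0.901341)^(−1/2) = 3.1837.
The clock on ship A records proper time, so craft B measures Δt = γΔτ = 3.1837 × 5.78 = 18.40 years.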